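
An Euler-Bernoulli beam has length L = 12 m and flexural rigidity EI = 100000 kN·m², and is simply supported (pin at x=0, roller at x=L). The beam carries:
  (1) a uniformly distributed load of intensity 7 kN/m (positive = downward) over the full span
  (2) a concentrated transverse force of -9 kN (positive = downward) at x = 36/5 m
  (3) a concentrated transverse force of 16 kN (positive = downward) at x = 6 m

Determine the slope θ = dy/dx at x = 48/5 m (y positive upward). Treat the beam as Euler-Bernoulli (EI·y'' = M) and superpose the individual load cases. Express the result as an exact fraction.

θ(48/5) = 3537/781250 rad

Load 1 — uniform load w=7 kN/m over full span:
  θ_1 = -w(L³-6Lx²+4x³)/(24EI) = -7·(12³-6·12·(48/5)²+4·(48/5)³)/(24·100000) = 6237/1562500 rad
Load 2 — point force P=-9 kN at a=36/5 m (b=L-a=24/5):
  θ_2 = -Pa(2L²-6Lx+3x²+a²)/(6LEI)  [x>a] = -(-9)·(36/5)·(2·12²-6·12·(48/5)+3·(48/5)²+(36/5)²)/(6·12·100000) = -1053/1562500 rad
Load 3 — point force P=16 kN at a=6 m (b=L-a=6):
  θ_3 = -Pa(2L²-6Lx+3x²+a²)/(6LEI)  [x>a] = -16·6·(2·12²-6·12·(48/5)+3·(48/5)²+6²)/(6·12·100000) = 189/156250 rad
Superposition: θ = Σ θ_i = 3537/781250 rad ≈ 0.004527 rad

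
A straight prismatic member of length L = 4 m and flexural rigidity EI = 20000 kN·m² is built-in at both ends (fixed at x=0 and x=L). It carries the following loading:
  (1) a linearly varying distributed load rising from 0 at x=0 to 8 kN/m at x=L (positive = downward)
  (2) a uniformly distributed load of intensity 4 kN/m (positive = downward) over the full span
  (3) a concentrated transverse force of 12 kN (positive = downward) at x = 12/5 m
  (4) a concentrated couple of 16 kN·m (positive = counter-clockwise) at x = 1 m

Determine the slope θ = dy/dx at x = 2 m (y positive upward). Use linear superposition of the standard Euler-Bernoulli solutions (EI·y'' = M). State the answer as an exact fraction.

θ(2) = -763/7500000 rad

Load 1 — triangular load w₀=8 kN/m (0→w₀ over full span):
  θ_1 = -w₀(2x(L-x)(L-2x)(x+2L)+x²(L-x)²)/(120LEI) = -8·(2·2·(4-2)·(4-2·2)·(2+2·4)+2²·(4-2)²)/(120·4·20000) = -1/75000 rad
Load 2 — uniform load w=4 kN/m over full span:
  θ_2 = -wx(L-x)(L-2x)/(12EI) = -4·2·(4-2)·(4-2·2)/(12·20000) = 0 rad
Load 3 — point force P=12 kN at a=12/5 m (b=L-a=8/5):
  θ_3 = -Pb²x(2aL-(3a+b)x)/(2L³EI)  [x≤a] = -12·(8/5)²·2·(2·(12/5)·4-(3·(12/5)+(8/5))·2)/(2·4³·20000) = -3/78125 rad
Load 4 — applied couple M₀=16 kN·m at a=1 m (b=L-a=3):
  θ_4 = (R_Ax²/2 - M_Ax - M₀(x-a))/EI  [x>a] with R_A=9/2, M_A=-3 = ((9/2)·2²/2 - (-3)·2 - 16·(2-1))/20000 = -1/20000 rad
Superposition: θ = Σ θ_i = -763/7500000 rad ≈ -0.000102 rad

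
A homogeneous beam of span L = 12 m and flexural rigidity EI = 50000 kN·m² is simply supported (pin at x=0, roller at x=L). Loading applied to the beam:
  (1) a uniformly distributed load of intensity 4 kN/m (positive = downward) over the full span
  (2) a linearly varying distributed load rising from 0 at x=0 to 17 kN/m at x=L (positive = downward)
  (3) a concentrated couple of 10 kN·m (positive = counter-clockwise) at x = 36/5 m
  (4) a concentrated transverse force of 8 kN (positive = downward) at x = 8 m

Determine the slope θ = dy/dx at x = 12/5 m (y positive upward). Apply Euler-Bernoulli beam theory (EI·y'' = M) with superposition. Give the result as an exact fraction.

Load 1 — uniform load w=4 kN/m over full span:
  θ_1 = -w(L³-6Lx²+4x³)/(24EI) = -4·(12³-6·12·(12/5)²+4·(12/5)³)/(24·50000) = -1782/390625 rad
Load 2 — triangular load w₀=17 kN/m (0→w₀ over full span):
  θ_2 = -w₀(7L⁴-30L²x²+15x⁴)/(360LEI) = -17·(7·12⁴-30·12²·(12/5)²+15·(12/5)⁴)/(360·12·50000) = -18564/1953125 rad
Load 3 — applied couple M₀=10 kN·m at a=36/5 m (b=L-a=24/5):
  θ_3 = (M₀x²/(2L)+C₁)/EI  [x≤a] with C₁=M₀(3b²-L²)/(6L)=-52/5 = (10·(12/5)²/(2·12)+(-52/5))/50000 = -1/6250 rad
Load 4 — point force P=8 kN at a=8 m (b=L-a=4):
  θ_4 = -Pb(L²-b²-3x²)/(6LEI)  [x≤a] = -8·4·(12²-4²-3·(12/5)²)/(6·12·50000) = -692/703125 rad
Superposition: θ = Σ θ_i = -534757/35156250 rad ≈ -0.015211 rad

θ(12/5) = -534757/35156250 rad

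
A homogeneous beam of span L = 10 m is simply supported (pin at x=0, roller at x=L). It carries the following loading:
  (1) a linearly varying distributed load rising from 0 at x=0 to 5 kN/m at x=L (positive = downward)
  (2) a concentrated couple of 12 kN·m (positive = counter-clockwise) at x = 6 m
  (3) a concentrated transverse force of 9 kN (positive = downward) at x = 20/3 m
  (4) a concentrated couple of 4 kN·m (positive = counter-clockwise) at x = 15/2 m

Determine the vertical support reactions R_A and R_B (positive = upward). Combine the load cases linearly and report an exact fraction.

R_A = 194/15 kN, R_B = 316/15 kN

Load 1 — triangular load w₀=5 kN/m (0→w₀ over full span):
  R_A = w₀L/6 = 5·10/6 = 25/3 kN
  R_B = w₀L/3 = 5·10/3 = 50/3 kN
Load 2 — applied couple M₀=12 kN·m at a=6 m (b=L-a=4):
  R_A = M₀/L = 12/10 = 6/5 kN
  R_B = -M₀/L = -12/10 = -6/5 kN
Load 3 — point force P=9 kN at a=20/3 m (b=L-a=10/3):
  R_A = Pb/L = 9·(10/3)/10 = 3 kN
  R_B = Pa/L = 9·(20/3)/10 = 6 kN
Load 4 — applied couple M₀=4 kN·m at a=15/2 m (b=L-a=5/2):
  R_A = M₀/L = 4/10 = 2/5 kN
  R_B = -M₀/L = -4/10 = -2/5 kN
Superposition: R_A = 194/15 kN, R_B = 316/15 kN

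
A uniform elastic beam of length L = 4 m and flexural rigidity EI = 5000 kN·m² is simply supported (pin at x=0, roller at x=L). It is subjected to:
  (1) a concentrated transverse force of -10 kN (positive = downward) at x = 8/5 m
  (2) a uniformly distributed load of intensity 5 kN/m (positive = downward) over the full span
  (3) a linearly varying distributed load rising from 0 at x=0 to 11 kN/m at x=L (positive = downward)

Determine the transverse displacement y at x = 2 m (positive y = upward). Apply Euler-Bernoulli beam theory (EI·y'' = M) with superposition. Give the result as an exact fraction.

y(2) = -1681/375000 m

Load 1 — point force P=-10 kN at a=8/5 m (b=L-a=12/5):
  y_1 = -Pa(L-x)(2Lx-a²-x²)/(6LEI)  [x>a] = -(-10)·(8/5)·(4-2)·(2·4·2-(8/5)²-2²)/(6·4·5000) = 118/46875 m
Load 2 — uniform load w=5 kN/m over full span:
  y_2 = -wx(L³-2Lx²+x³)/(24EI) = -5·2·(4³-2·4·2²+2³)/(24·5000) = -1/300 m
Load 3 — triangular load w₀=11 kN/m (0→w₀ over full span):
  y_3 = -w₀x(7L⁴-10L²x²+3x⁴)/(360LEI) = -11·2·(7·4⁴-10·4²·2²+3·2⁴)/(360·4·5000) = -11/3000 m
Superposition: y = Σ y_i = -1681/375000 m ≈ -0.004483 m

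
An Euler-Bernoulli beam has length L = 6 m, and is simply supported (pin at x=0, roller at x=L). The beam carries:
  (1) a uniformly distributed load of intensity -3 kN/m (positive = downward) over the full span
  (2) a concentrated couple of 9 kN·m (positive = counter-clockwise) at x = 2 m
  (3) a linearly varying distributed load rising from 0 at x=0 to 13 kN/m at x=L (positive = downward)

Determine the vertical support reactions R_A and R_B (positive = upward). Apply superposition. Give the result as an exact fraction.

Load 1 — uniform load w=-3 kN/m over full span:
  R_A = wL/2 = (-3)·6/2 = -9 kN
  R_B = wL/2 = (-3)·6/2 = -9 kN
Load 2 — applied couple M₀=9 kN·m at a=2 m (b=L-a=4):
  R_A = M₀/L = 9/6 = 3/2 kN
  R_B = -M₀/L = -9/6 = -3/2 kN
Load 3 — triangular load w₀=13 kN/m (0→w₀ over full span):
  R_A = w₀L/6 = 13·6/6 = 13 kN
  R_B = w₀L/3 = 13·6/3 = 26 kN
Superposition: R_A = 11/2 kN, R_B = 31/2 kN

R_A = 11/2 kN, R_B = 31/2 kN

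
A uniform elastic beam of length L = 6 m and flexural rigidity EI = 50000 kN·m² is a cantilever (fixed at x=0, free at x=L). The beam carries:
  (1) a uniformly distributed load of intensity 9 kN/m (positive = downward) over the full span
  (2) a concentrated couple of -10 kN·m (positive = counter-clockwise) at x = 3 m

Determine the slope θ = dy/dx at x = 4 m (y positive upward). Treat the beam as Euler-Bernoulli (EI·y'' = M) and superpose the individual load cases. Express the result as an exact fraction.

θ(4) = -171/25000 rad

Load 1 — uniform load w=9 kN/m over full span:
  θ_1 = -wx(x²-3Lx+3L²)/(6EI) = -9·4·(4²-3·6·4+3·6²)/(6·50000) = -39/6250 rad
Load 2 — applied couple M₀=-10 kN·m at a=3 m (b=L-a=3):
  θ_2 = M₀a/EI  [x>a] = (-10)·3/50000 = -3/5000 rad
Superposition: θ = Σ θ_i = -171/25000 rad ≈ -0.006840 rad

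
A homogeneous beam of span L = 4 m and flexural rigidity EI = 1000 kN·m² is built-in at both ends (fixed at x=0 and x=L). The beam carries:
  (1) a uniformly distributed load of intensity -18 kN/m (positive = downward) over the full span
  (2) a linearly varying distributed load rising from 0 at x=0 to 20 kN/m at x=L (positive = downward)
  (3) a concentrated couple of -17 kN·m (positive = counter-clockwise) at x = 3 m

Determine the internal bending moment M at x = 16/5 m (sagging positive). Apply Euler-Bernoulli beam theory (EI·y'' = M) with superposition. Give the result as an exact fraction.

M(16/5) = 10079/1200 kN·m

Load 1 — uniform load w=-18 kN/m over full span:
  M_1 = wLx/2 - wL²/12 - wx²/2 = (-18)·4·(16/5)/2 - (-18)·4²/12 - (-18)·(16/5)²/2 = 24/25 kN·m
Load 2 — triangular load w₀=20 kN/m (0→w₀ over full span):
  M_2 = 3w₀Lx/20 - w₀L²/30 - w₀x³/(6L) = 3·20·4·(16/5)/20 - 20·4²/30 - 20·(16/5)³/(6·4) = 32/75 kN·m
Load 3 — applied couple M₀=-17 kN·m at a=3 m (b=L-a=1):
  M_3 = R_Ax - M_A - M₀  [x>a] with R_A=-153/32, M_A=-85/16 = (-153/32)·(16/5) - (-85/16) - (-17) = 561/80 kN·m
Superposition: M = Σ M_i = 10079/1200 kN·m ≈ 8.399167 kN·m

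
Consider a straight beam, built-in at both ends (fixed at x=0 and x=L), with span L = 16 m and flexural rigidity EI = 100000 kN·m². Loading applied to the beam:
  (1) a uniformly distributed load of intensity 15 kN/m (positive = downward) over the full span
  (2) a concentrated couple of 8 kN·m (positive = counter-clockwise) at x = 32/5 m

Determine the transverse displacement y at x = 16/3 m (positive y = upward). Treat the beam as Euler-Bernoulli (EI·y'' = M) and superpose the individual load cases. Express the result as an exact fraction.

y(16/3) = -127712/6328125 m

Load 1 — uniform load w=15 kN/m over full span:
  y_1 = -wx²(L-x)²/(24EI) = -15·(16/3)²·(16-(16/3))²/(24·100000) = -1024/50625 m
Load 2 — applied couple M₀=8 kN·m at a=32/5 m (b=L-a=48/5):
  y_2 = (R_Ax³/6 - M_Ax²/2)/EI  [x≤a] with R_A=18/25, M_A=24/25 = ((18/25)·(16/3)³/6 - (24/25)·(16/3)²/2)/100000 = 32/703125 m
Superposition: y = Σ y_i = -127712/6328125 m ≈ -0.020182 m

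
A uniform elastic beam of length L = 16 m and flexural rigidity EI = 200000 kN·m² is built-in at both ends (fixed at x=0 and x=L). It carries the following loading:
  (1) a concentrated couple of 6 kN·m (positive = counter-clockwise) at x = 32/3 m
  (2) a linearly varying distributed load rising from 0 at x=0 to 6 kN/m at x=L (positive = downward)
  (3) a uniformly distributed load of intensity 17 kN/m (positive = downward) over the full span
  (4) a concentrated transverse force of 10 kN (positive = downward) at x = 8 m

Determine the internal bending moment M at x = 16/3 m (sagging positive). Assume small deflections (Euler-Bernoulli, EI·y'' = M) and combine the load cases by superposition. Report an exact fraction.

M(16/3) = 19486/135 kN·m

Load 1 — applied couple M₀=6 kN·m at a=32/3 m (b=L-a=16/3):
  M_1 = R_Ax - M_A  [x≤a] with R_A=1/2, M_A=2 = (1/2)·(16/3) - 2 = 2/3 kN·m
Load 2 — triangular load w₀=6 kN/m (0→w₀ over full span):
  M_2 = 3w₀Lx/20 - w₀L²/30 - w₀x³/(6L) = 3·6·16·(16/3)/20 - 6·16²/30 - 6·(16/3)³/(6·16) = 2176/135 kN·m
Load 3 — uniform load w=17 kN/m over full span:
  M_3 = wLx/2 - wL²/12 - wx²/2 = 17·16·(16/3)/2 - 17·16²/12 - 17·(16/3)²/2 = 1088/9 kN·m
Load 4 — point force P=10 kN at a=8 m (b=L-a=8):
  M_4 = Pb²(3a+b)x/L³ - Pab²/L²  [x≤a] = 10·8²·(3·8+8)·(16/3)/16³ - 10·8·8²/16² = 20/3 kN·m
Superposition: M = Σ M_i = 19486/135 kN·m ≈ 144.340741 kN·m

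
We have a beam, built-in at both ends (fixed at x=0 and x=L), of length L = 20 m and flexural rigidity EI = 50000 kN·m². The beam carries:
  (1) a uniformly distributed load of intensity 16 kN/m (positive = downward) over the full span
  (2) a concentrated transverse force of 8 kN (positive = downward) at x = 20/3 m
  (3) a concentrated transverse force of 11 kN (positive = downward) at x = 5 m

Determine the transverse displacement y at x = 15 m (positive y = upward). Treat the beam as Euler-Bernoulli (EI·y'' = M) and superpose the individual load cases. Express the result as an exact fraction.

y(15) = -163733/2073600 m

Load 1 — uniform load w=16 kN/m over full span:
  y_1 = -wx²(L-x)²/(24EI) = -16·15²·(20-15)²/(24·50000) = -3/40 m
Load 2 — point force P=8 kN at a=20/3 m (b=L-a=40/3):
  y_2 = -Pa²(L-x)²(3bL-(3b+a)(L-x))/(6L³EI)  [x>a] = -8·(20/3)²·(20-15)²·(3·(40/3)·20-(3·(40/3)+(20/3))·(20-15))/(6·20³·50000) = -17/8100 m
Load 3 — point force P=11 kN at a=5 m (b=L-a=15):
  y_3 = -Pa²(L-x)²(3bL-(3b+a)(L-x))/(6L³EI)  [x>a] = -11·5²·(20-15)²·(3·15·20-(3·15+5)·(20-15))/(6·20³·50000) = -143/76800 m
Superposition: y = Σ y_i = -163733/2073600 m ≈ -0.078961 m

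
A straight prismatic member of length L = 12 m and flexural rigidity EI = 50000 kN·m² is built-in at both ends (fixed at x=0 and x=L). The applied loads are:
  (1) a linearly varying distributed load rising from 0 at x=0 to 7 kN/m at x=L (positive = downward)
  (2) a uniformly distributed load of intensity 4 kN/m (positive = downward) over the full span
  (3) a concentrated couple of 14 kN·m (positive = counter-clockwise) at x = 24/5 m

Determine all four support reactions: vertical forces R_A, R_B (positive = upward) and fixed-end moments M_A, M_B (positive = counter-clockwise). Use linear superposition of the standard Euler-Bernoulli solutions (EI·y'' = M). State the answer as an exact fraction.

Load 1 — triangular load w₀=7 kN/m (0→w₀ over full span):
  R_A = 3w₀L/20 = 3·7·12/20 = 63/5 kN
  M_A = w₀L²/30 = 7·12²/30 = 168/5 kN·m
  R_B = 7w₀L/20 = 7·7·12/20 = 147/5 kN
  M_B = -w₀L²/20 = -7·12²/20 = -252/5 kN·m
Load 2 — uniform load w=4 kN/m over full span:
  R_A = wL/2 = 4·12/2 = 24 kN
  M_A = wL²/12 = 4·12²/12 = 48 kN·m
  R_B = wL/2 = 4·12/2 = 24 kN
  M_B = -wL²/12 = -4·12²/12 = -48 kN·m
Load 3 — applied couple M₀=14 kN·m at a=24/5 m (b=L-a=36/5):
  R_A = 6M₀ab/L³ = 6·14·(24/5)·(36/5)/12³ = 42/25 kN
  M_A = M₀b(2a-b)/L² = 14·(36/5)·(2·(24/5)-(36/5))/12² = 42/25 kN·m
  R_B = -6M₀ab/L³ = -6·14·(24/5)·(36/5)/12³ = -42/25 kN
  M_B = M₀a(2b-a)/L² = 14·(24/5)·(2·(36/5)-(24/5))/12² = 112/25 kN·m
Superposition: R_A = 957/25 kN, M_A = 2082/25 kN·m, R_B = 1293/25 kN, M_B = -2348/25 kN·m

R_A = 957/25 kN, M_A = 2082/25 kN·m, R_B = 1293/25 kN, M_B = -2348/25 kN·m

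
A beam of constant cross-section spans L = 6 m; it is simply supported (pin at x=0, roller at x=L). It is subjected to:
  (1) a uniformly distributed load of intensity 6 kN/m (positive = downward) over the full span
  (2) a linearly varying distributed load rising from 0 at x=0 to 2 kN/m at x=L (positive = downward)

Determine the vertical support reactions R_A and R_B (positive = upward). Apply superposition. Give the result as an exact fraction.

Load 1 — uniform load w=6 kN/m over full span:
  R_A = wL/2 = 6·6/2 = 18 kN
  R_B = wL/2 = 6·6/2 = 18 kN
Load 2 — triangular load w₀=2 kN/m (0→w₀ over full span):
  R_A = w₀L/6 = 2·6/6 = 2 kN
  R_B = w₀L/3 = 2·6/3 = 4 kN
Superposition: R_A = 20 kN, R_B = 22 kN

R_A = 20 kN, R_B = 22 kN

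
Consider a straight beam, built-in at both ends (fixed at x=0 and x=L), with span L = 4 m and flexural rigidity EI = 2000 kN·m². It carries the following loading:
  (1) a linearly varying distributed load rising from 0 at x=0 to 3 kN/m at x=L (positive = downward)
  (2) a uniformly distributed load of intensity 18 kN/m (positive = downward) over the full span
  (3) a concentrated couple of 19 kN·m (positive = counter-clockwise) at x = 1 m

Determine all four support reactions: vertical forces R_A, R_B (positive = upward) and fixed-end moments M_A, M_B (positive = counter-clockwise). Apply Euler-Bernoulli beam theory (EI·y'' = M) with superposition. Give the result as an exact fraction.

R_A = 6903/160 kN, M_A = 1763/80 kN·m, R_B = 5577/160 kN, M_B = -1637/80 kN·m

Load 1 — triangular load w₀=3 kN/m (0→w₀ over full span):
  R_A = 3w₀L/20 = 3·3·4/20 = 9/5 kN
  M_A = w₀L²/30 = 3·4²/30 = 8/5 kN·m
  R_B = 7w₀L/20 = 7·3·4/20 = 21/5 kN
  M_B = -w₀L²/20 = -3·4²/20 = -12/5 kN·m
Load 2 — uniform load w=18 kN/m over full span:
  R_A = wL/2 = 18·4/2 = 36 kN
  M_A = wL²/12 = 18·4²/12 = 24 kN·m
  R_B = wL/2 = 18·4/2 = 36 kN
  M_B = -wL²/12 = -18·4²/12 = -24 kN·m
Load 3 — applied couple M₀=19 kN·m at a=1 m (b=L-a=3):
  R_A = 6M₀ab/L³ = 6·19·1·3/4³ = 171/32 kN
  M_A = M₀b(2a-b)/L² = 19·3·(2·1-3)/4² = -57/16 kN·m
  R_B = -6M₀ab/L³ = -6·19·1·3/4³ = -171/32 kN
  M_B = M₀a(2b-a)/L² = 19·1·(2·3-1)/4² = 95/16 kN·m
Superposition: R_A = 6903/160 kN, M_A = 1763/80 kN·m, R_B = 5577/160 kN, M_B = -1637/80 kN·m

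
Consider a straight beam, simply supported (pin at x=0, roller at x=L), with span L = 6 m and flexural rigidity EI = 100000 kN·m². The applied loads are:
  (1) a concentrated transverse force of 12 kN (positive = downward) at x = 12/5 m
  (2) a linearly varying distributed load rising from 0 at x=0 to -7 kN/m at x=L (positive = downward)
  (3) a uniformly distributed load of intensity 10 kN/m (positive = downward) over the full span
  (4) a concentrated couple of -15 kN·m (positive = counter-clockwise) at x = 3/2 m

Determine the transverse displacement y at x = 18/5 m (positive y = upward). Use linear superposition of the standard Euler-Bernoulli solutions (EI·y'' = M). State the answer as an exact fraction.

Load 1 — point force P=12 kN at a=12/5 m (b=L-a=18/5):
  y_1 = -Pa(L-x)(2Lx-a²-x²)/(6LEI)  [x>a] = -12·(12/5)·(6-(18/5))·(2·6·(18/5)-(12/5)²-(18/5)²)/(6·6·100000) = -918/1953125 m
Load 2 — triangular load w₀=-7 kN/m (0→w₀ over full span):
  y_2 = -w₀x(7L⁴-10L²x²+3x⁴)/(360LEI) = -(-7)·(18/5)·(7·6⁴-10·6²·(18/5)²+3·(18/5)⁴)/(360·6·100000) = 27972/48828125 m
Load 3 — uniform load w=10 kN/m over full span:
  y_3 = -wx(L³-2Lx²+x³)/(24EI) = -10·(18/5)·(6³-2·6·(18/5)²+(18/5)³)/(24·100000) = -2511/1562500 m
Load 4 — applied couple M₀=-15 kN·m at a=3/2 m (b=L-a=9/2):
  y_4 = (M₀x³/(6L)-M₀(x-a)²/2+C₁x)/EI  [x>a] with C₁=M₀(3b²-L²)/(6L)=-165/16 = ((-15)·(18/5)³/(6·6)-(-15)·((18/5)-(3/2))²/2+(-165/16)·(18/5))/100000 = -2349/10000000 m
Superposition: y = Σ y_i = -10869309/6250000000 m ≈ -0.001739 m

y(18/5) = -10869309/6250000000 m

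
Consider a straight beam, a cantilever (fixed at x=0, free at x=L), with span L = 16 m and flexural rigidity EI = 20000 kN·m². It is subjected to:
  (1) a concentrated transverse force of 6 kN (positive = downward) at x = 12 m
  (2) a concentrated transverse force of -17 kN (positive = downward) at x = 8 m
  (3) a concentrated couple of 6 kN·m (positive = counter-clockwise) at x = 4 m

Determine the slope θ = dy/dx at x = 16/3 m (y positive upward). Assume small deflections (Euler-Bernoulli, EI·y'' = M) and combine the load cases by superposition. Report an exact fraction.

Load 1 — point force P=6 kN at a=12 m (b=L-a=4):
  θ_1 = -Px(2a-x)/(2EI)  [x≤a] = -6·(16/3)·(2·12-(16/3))/(2·20000) = -28/1875 rad
Load 2 — point force P=-17 kN at a=8 m (b=L-a=8):
  θ_2 = -Px(2a-x)/(2EI)  [x≤a] = -(-17)·(16/3)·(2·8-(16/3))/(2·20000) = 136/5625 rad
Load 3 — applied couple M₀=6 kN·m at a=4 m (b=L-a=12):
  θ_3 = M₀a/EI  [x>a] = 6·4/20000 = 3/2500 rad
Superposition: θ = Σ θ_i = 47/4500 rad ≈ 0.010444 rad

θ(16/3) = 47/4500 rad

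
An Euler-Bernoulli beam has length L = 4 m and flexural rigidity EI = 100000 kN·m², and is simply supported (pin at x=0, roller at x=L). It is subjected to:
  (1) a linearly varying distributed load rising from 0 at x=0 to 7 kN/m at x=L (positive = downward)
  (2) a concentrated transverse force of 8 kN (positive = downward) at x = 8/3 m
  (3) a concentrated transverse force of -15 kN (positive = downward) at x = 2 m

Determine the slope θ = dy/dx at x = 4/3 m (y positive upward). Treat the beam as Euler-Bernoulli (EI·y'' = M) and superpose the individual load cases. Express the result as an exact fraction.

θ(4/3) = -499/121500000 rad

Load 1 — triangular load w₀=7 kN/m (0→w₀ over full span):
  θ_1 = -w₀(7L⁴-30L²x²+15x⁴)/(360LEI) = -7·(7·4⁴-30·4²·(4/3)²+15·(4/3)⁴)/(360·4·100000) = -182/3796875 rad
Load 2 — point force P=8 kN at a=8/3 m (b=L-a=4/3):
  θ_2 = -Pb(L²-b²-3x²)/(6LEI)  [x≤a] = -8·(4/3)·(4²-(4/3)²-3·(4/3)²)/(6·4·100000) = -2/50625 rad
Load 3 — point force P=-15 kN at a=2 m (b=L-a=2):
  θ_3 = -Pb(L²-b²-3x²)/(6LEI)  [x≤a] = -(-15)·2·(4²-2²-3·(4/3)²)/(6·4·100000) = 1/12000 rad
Superposition: θ = Σ θ_i = -499/121500000 rad ≈ -0.000004 rad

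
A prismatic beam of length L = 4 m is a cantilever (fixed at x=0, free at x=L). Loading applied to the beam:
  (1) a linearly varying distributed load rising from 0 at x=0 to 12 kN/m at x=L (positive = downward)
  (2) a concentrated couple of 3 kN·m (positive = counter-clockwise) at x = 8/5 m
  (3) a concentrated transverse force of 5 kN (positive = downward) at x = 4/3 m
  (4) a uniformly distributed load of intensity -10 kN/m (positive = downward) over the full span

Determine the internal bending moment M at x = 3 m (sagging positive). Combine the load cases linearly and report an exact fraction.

M(3) = -1/2 kN·m

Load 1 — triangular load w₀=12 kN/m (0→w₀ over full span):
  M_1 = w₀Lx/2 - w₀L²/3 - w₀x³/(6L) = 12·4·3/2 - 12·4²/3 - 12·3³/(6·4) = -11/2 kN·m
Load 2 — applied couple M₀=3 kN·m at a=8/5 m (b=L-a=12/5):
  M_2 = 0  [x>a] = 0 kN·m
Load 3 — point force P=5 kN at a=4/3 m (b=L-a=8/3):
  M_3 = 0  [x>a] = 0 kN·m
Load 4 — uniform load w=-10 kN/m over full span:
  M_4 = -w(L-x)²/2 = -(-10)·(4-3)²/2 = 5 kN·m
Superposition: M = Σ M_i = -1/2 kN·m ≈ -0.500000 kN·m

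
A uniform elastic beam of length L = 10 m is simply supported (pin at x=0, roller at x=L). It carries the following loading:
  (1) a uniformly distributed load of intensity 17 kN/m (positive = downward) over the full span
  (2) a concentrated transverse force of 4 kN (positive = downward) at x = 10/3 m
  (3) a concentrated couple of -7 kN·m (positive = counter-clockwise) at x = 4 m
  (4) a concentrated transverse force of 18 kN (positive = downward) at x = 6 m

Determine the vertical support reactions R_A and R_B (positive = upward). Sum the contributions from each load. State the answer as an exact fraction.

Load 1 — uniform load w=17 kN/m over full span:
  R_A = wL/2 = 17·10/2 = 85 kN
  R_B = wL/2 = 17·10/2 = 85 kN
Load 2 — point force P=4 kN at a=10/3 m (b=L-a=20/3):
  R_A = Pb/L = 4·(20/3)/10 = 8/3 kN
  R_B = Pa/L = 4·(10/3)/10 = 4/3 kN
Load 3 — applied couple M₀=-7 kN·m at a=4 m (b=L-a=6):
  R_A = M₀/L = (-7)/10 = -7/10 kN
  R_B = -M₀/L = -(-7)/10 = 7/10 kN
Load 4 — point force P=18 kN at a=6 m (b=L-a=4):
  R_A = Pb/L = 18·4/10 = 36/5 kN
  R_B = Pa/L = 18·6/10 = 54/5 kN
Superposition: R_A = 565/6 kN, R_B = 587/6 kN

R_A = 565/6 kN, R_B = 587/6 kN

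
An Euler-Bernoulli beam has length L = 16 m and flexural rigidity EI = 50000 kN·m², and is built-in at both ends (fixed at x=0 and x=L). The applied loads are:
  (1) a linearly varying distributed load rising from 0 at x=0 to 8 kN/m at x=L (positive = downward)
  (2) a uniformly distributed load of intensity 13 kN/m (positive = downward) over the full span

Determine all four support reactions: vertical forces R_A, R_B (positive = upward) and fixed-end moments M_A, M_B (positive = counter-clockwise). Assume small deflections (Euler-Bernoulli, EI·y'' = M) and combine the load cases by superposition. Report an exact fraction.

Load 1 — triangular load w₀=8 kN/m (0→w₀ over full span):
  R_A = 3w₀L/20 = 3·8·16/20 = 96/5 kN
  M_A = w₀L²/30 = 8·16²/30 = 1024/15 kN·m
  R_B = 7w₀L/20 = 7·8·16/20 = 224/5 kN
  M_B = -w₀L²/20 = -8·16²/20 = -512/5 kN·m
Load 2 — uniform load w=13 kN/m over full span:
  R_A = wL/2 = 13·16/2 = 104 kN
  M_A = wL²/12 = 13·16²/12 = 832/3 kN·m
  R_B = wL/2 = 13·16/2 = 104 kN
  M_B = -wL²/12 = -13·16²/12 = -832/3 kN·m
Superposition: R_A = 616/5 kN, M_A = 1728/5 kN·m, R_B = 744/5 kN, M_B = -5696/15 kN·m

R_A = 616/5 kN, M_A = 1728/5 kN·m, R_B = 744/5 kN, M_B = -5696/15 kN·m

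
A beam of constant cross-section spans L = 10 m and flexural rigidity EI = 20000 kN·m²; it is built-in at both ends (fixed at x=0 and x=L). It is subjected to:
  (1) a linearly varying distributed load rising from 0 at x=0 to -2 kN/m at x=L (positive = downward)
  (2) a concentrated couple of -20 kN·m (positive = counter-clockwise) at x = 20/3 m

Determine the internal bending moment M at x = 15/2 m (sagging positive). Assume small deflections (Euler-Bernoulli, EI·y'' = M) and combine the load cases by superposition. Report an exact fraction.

M(15/2) = 235/48 kN·m

Load 1 — triangular load w₀=-2 kN/m (0→w₀ over full span):
  M_1 = 3w₀Lx/20 - w₀L²/30 - w₀x³/(6L) = 3·(-2)·10·(15/2)/20 - (-2)·10²/30 - (-2)·(15/2)³/(6·10) = -85/48 kN·m
Load 2 — applied couple M₀=-20 kN·m at a=20/3 m (b=L-a=10/3):
  M_2 = R_Ax - M_A - M₀  [x>a] with R_A=-8/3, M_A=-20/3 = (-8/3)·(15/2) - (-20/3) - (-20) = 20/3 kN·m
Superposition: M = Σ M_i = 235/48 kN·m ≈ 4.895833 kN·m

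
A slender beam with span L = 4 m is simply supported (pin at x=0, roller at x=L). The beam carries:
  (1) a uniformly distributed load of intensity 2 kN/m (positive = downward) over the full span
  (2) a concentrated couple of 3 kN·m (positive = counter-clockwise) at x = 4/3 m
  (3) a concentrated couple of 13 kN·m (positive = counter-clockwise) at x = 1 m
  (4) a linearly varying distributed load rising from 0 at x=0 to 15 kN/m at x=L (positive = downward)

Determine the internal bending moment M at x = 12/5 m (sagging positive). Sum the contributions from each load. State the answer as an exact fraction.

M(12/5) = 64/5 kN·m

Load 1 — uniform load w=2 kN/m over full span:
  M_1 = wx(L-x)/2 = 2·(12/5)·(4-(12/5))/2 = 96/25 kN·m
Load 2 — applied couple M₀=3 kN·m at a=4/3 m (b=L-a=8/3):
  M_2 = M₀x/L - M₀  [x>a] = 3·(12/5)/4 - 3 = -6/5 kN·m
Load 3 — applied couple M₀=13 kN·m at a=1 m (b=L-a=3):
  M_3 = M₀x/L - M₀  [x>a] = 13·(12/5)/4 - 13 = -26/5 kN·m
Load 4 — triangular load w₀=15 kN/m (0→w₀ over full span):
  M_4 = w₀Lx/6 - w₀x³/(6L) = 15·4·(12/5)/6 - 15·(12/5)³/(6·4) = 384/25 kN·m
Superposition: M = Σ M_i = 64/5 kN·m ≈ 12.800000 kN·m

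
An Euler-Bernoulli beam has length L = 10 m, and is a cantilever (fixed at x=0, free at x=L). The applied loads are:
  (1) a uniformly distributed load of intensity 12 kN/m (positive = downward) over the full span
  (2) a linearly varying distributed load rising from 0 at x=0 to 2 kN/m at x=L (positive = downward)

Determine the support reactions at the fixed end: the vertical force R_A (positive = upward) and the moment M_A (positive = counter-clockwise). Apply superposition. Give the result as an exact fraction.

Load 1 — uniform load w=12 kN/m over full span:
  R_A = wL = 12·10 = 120 kN
  M_A = wL²/2 = 12·10²/2 = 600 kN·m
Load 2 — triangular load w₀=2 kN/m (0→w₀ over full span):
  R_A = w₀L/2 = 2·10/2 = 10 kN
  M_A = w₀L²/3 = 2·10²/3 = 200/3 kN·m
Superposition: R_A = 130 kN, M_A = 2000/3 kN·m

R_A = 130 kN, M_A = 2000/3 kN·m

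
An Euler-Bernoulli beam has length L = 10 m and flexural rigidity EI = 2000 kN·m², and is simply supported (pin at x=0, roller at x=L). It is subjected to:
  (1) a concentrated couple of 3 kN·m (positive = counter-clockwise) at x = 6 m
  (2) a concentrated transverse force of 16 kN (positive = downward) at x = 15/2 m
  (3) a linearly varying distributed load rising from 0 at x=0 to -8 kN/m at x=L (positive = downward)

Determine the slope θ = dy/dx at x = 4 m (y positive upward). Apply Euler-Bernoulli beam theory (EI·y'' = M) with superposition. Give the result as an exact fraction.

θ(4) = 481/36000 rad

Load 1 — applied couple M₀=3 kN·m at a=6 m (b=L-a=4):
  θ_1 = (M₀x²/(2L)+C₁)/EI  [x≤a] with C₁=M₀(3b²-L²)/(6L)=-13/5 = (3·4²/(2·10)+(-13/5))/2000 = -1/10000 rad
Load 2 — point force P=16 kN at a=15/2 m (b=L-a=5/2):
  θ_2 = -Pb(L²-b²-3x²)/(6LEI)  [x≤a] = -16·(5/2)·(10²-(5/2)²-3·4²)/(6·10·2000) = -61/4000 rad
Load 3 — triangular load w₀=-8 kN/m (0→w₀ over full span):
  θ_3 = -w₀(7L⁴-30L²x²+15x⁴)/(360LEI) = -(-8)·(7·10⁴-30·10²·4²+15·4⁴)/(360·10·2000) = 323/11250 rad
Superposition: θ = Σ θ_i = 481/36000 rad ≈ 0.013361 rad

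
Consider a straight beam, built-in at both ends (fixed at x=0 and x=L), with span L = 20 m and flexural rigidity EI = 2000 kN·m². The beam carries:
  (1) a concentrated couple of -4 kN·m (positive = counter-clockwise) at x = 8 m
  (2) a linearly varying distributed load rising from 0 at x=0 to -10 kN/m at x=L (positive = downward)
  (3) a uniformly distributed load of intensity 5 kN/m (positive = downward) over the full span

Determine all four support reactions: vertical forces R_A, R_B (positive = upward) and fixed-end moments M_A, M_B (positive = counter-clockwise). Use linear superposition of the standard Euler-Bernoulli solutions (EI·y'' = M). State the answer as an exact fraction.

R_A = 2464/125 kN, M_A = 2464/75 kN·m, R_B = -2464/125 kN, M_B = 2404/75 kN·m

Load 1 — applied couple M₀=-4 kN·m at a=8 m (b=L-a=12):
  R_A = 6M₀ab/L³ = 6·(-4)·8·12/20³ = -36/125 kN
  M_A = M₀b(2a-b)/L² = (-4)·12·(2·8-12)/20² = -12/25 kN·m
  R_B = -6M₀ab/L³ = -6·(-4)·8·12/20³ = 36/125 kN
  M_B = M₀a(2b-a)/L² = (-4)·8·(2·12-8)/20² = -32/25 kN·m
Load 2 — triangular load w₀=-10 kN/m (0→w₀ over full span):
  R_A = 3w₀L/20 = 3·(-10)·20/20 = -30 kN
  M_A = w₀L²/30 = (-10)·20²/30 = -400/3 kN·m
  R_B = 7w₀L/20 = 7·(-10)·20/20 = -70 kN
  M_B = -w₀L²/20 = -(-10)·20²/20 = 200 kN·m
Load 3 — uniform load w=5 kN/m over full span:
  R_A = wL/2 = 5·20/2 = 50 kN
  M_A = wL²/12 = 5·20²/12 = 500/3 kN·m
  R_B = wL/2 = 5·20/2 = 50 kN
  M_B = -wL²/12 = -5·20²/12 = -500/3 kN·m
Superposition: R_A = 2464/125 kN, M_A = 2464/75 kN·m, R_B = -2464/125 kN, M_B = 2404/75 kN·m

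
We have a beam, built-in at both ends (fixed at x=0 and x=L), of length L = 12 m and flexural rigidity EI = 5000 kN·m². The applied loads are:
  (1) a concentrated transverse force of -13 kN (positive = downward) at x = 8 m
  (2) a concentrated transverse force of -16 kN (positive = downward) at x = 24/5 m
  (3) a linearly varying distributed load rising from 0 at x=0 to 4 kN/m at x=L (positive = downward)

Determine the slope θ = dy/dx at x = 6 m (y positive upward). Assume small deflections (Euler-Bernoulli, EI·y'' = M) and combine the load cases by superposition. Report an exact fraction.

Load 1 — point force P=-13 kN at a=8 m (b=L-a=4):
  θ_1 = -Pb²x(2aL-(3a+b)x)/(2L³EI)  [x≤a] = -(-13)·4²·6·(2·8·12-(3·8+4)·6)/(2·12³·5000) = 13/7500 rad
Load 2 — point force P=-16 kN at a=24/5 m (b=L-a=36/5):
  θ_2 = Pa²(L-x)(2bL-(3b+a)(L-x))/(2L³EI)  [x>a] = (-16)·(24/5)²·(12-6)·(2·(36/5)·12-(3·(36/5)+(24/5))·(12-6))/(2·12³·5000) = -144/78125 rad
Load 3 — triangular load w₀=4 kN/m (0→w₀ over full span):
  θ_3 = -w₀(2x(L-x)(L-2x)(x+2L)+x²(L-x)²)/(120LEI) = -4·(2·6·(12-6)·(12-2·6)·(6+2·12)+6²·(12-6)²)/(120·12·5000) = -9/12500 rad
Superposition: θ = Σ θ_i = -389/468750 rad ≈ -0.000830 rad

θ(6) = -389/468750 rad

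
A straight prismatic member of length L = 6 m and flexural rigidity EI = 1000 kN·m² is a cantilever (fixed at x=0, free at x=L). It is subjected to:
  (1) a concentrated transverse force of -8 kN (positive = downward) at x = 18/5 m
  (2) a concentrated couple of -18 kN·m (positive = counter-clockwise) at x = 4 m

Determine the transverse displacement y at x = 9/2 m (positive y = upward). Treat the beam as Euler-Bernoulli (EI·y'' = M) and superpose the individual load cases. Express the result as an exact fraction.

y(9/2) = -279/31250 m

Load 1 — point force P=-8 kN at a=18/5 m (b=L-a=12/5):
  y_1 = -Pa²(3x-a)/(6EI)  [x>a] = -(-8)·(18/5)²·(3·(9/2)-(18/5))/(6·1000) = 2673/15625 m
Load 2 — applied couple M₀=-18 kN·m at a=4 m (b=L-a=2):
  y_2 = M₀a(2x-a)/(2EI)  [x>a] = (-18)·4·(2·(9/2)-4)/(2·1000) = -9/50 m
Superposition: y = Σ y_i = -279/31250 m ≈ -0.008928 m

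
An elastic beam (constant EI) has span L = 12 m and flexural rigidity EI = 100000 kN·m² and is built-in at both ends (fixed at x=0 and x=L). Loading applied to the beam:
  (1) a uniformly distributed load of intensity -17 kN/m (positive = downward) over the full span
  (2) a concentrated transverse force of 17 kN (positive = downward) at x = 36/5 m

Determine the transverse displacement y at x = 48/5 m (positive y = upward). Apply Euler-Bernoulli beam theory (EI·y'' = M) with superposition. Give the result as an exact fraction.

y(48/5) = 154683/48828125 m

Load 1 — uniform load w=-17 kN/m over full span:
  y_1 = -wx²(L-x)²/(24EI) = -(-17)·(48/5)²·(12-(48/5))²/(24·100000) = 7344/1953125 m
Load 2 — point force P=17 kN at a=36/5 m (b=L-a=24/5):
  y_2 = -Pa²(L-x)²(3bL-(3b+a)(L-x))/(6L³EI)  [x>a] = -17·(36/5)²·(12-(48/5))²·(3·(24/5)·12-(3·(24/5)+(36/5))·(12-(48/5)))/(6·12³·100000) = -28917/48828125 m
Superposition: y = Σ y_i = 154683/48828125 m ≈ 0.003168 m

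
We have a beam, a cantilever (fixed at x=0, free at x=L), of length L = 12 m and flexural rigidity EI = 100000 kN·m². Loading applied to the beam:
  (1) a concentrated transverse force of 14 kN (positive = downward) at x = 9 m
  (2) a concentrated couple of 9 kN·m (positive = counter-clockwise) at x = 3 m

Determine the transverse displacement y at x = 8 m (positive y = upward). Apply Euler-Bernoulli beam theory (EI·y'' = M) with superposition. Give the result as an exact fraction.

y(8) = -15971/600000 m

Load 1 — point force P=14 kN at a=9 m (b=L-a=3):
  y_1 = -Px²(3a-x)/(6EI)  [x≤a] = -14·8²·(3·9-8)/(6·100000) = -266/9375 m
Load 2 — applied couple M₀=9 kN·m at a=3 m (b=L-a=9):
  y_2 = M₀a(2x-a)/(2EI)  [x>a] = 9·3·(2·8-3)/(2·100000) = 351/200000 m
Superposition: y = Σ y_i = -15971/600000 m ≈ -0.026618 m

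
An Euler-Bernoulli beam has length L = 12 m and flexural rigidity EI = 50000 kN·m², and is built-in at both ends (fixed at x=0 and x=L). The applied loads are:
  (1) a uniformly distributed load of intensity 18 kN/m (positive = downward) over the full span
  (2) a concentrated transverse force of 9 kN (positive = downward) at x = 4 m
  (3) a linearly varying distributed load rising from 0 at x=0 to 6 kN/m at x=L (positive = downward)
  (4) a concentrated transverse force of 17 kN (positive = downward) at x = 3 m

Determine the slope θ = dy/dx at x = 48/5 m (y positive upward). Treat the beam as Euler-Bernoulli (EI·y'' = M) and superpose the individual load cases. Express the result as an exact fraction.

Load 1 — uniform load w=18 kN/m over full span:
  θ_1 = -wx(L-x)(L-2x)/(12EI) = -18·(48/5)·(12-(48/5))·(12-2·(48/5))/(12·50000) = 1944/390625 rad
Load 2 — point force P=9 kN at a=4 m (b=L-a=8):
  θ_2 = Pa²(L-x)(2bL-(3b+a)(L-x))/(2L³EI)  [x>a] = 9·4²·(12-(48/5))·(2·8·12-(3·8+4)·(12-(48/5)))/(2·12³·50000) = 39/156250 rad
Load 3 — triangular load w₀=6 kN/m (0→w₀ over full span):
  θ_3 = -w₀(2x(L-x)(L-2x)(x+2L)+x²(L-x)²)/(120LEI) = -6·(2·(48/5)·(12-(48/5))·(12-2·(48/5))·((48/5)+2·12)+(48/5)²·(12-(48/5))²)/(120·12·50000) = 1728/1953125 rad
Load 4 — point force P=17 kN at a=3 m (b=L-a=9):
  θ_4 = Pa²(L-x)(2bL-(3b+a)(L-x))/(2L³EI)  [x>a] = 17·3²·(12-(48/5))·(2·9·12-(3·9+3)·(12-(48/5)))/(2·12³·50000) = 153/500000 rad
Superposition: θ = Σ θ_i = 401061/62500000 rad ≈ 0.006417 rad

θ(48/5) = 401061/62500000 rad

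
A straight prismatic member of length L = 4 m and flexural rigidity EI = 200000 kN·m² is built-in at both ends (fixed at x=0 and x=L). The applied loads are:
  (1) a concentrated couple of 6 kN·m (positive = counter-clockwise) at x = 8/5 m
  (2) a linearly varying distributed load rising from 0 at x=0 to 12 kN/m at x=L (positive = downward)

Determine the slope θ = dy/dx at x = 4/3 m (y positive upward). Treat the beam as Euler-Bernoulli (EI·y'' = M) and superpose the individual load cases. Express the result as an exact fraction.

θ(4/3) = -397/50625000 rad

Load 1 — applied couple M₀=6 kN·m at a=8/5 m (b=L-a=12/5):
  θ_1 = (R_Ax²/2 - M_Ax)/EI  [x≤a] with R_A=54/25, M_A=18/25 = ((54/25)·(4/3)²/2 - (18/25)·(4/3))/200000 = 3/625000 rad
Load 2 — triangular load w₀=12 kN/m (0→w₀ over full span):
  θ_2 = -w₀(2x(L-x)(L-2x)(x+2L)+x²(L-x)²)/(120LEI) = -12·(2·(4/3)·(4-(4/3))·(4-2·(4/3))·((4/3)+2·4)+(4/3)²·(4-(4/3))²)/(120·4·200000) = -16/1265625 rad
Superposition: θ = Σ θ_i = -397/50625000 rad ≈ -0.000008 rad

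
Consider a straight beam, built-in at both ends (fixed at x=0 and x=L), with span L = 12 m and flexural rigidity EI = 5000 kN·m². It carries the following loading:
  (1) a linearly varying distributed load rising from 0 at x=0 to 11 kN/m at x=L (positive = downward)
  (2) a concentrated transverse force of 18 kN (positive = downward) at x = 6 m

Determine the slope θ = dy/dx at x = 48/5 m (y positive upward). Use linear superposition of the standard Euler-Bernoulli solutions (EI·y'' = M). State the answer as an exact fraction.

Load 1 — triangular load w₀=11 kN/m (0→w₀ over full span):
  θ_1 = -w₀(2x(L-x)(L-2x)(x+2L)+x²(L-x)²)/(120LEI) = -11·(2·(48/5)·(12-(48/5))·(12-2·(48/5))·((48/5)+2·12)+(48/5)²·(12-(48/5))²)/(120·12·5000) = 6336/390625 rad
Load 2 — point force P=18 kN at a=6 m (b=L-a=6):
  θ_2 = Pa²(L-x)(2bL-(3b+a)(L-x))/(2L³EI)  [x>a] = 18·6²·(12-(48/5))·(2·6·12-(3·6+6)·(12-(48/5)))/(2·12³·5000) = 243/31250 rad
Superposition: θ = Σ θ_i = 18747/781250 rad ≈ 0.023996 rad

θ(48/5) = 18747/781250 rad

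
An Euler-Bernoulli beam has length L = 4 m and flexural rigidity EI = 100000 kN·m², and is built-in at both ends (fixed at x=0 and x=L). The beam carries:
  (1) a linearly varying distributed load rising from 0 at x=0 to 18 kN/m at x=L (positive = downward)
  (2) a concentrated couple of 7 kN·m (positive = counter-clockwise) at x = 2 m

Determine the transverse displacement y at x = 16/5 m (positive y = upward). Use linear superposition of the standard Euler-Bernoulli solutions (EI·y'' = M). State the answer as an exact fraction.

y(16/5) = -18879/781250000 m

Load 1 — triangular load w₀=18 kN/m (0→w₀ over full span):
  y_1 = -w₀x²(L-x)²(x+2L)/(120LEI) = -18·(16/5)²·(4-(16/5))²·((16/5)+2·4)/(120·4·100000) = -1344/48828125 m
Load 2 — applied couple M₀=7 kN·m at a=2 m (b=L-a=2):
  y_2 = (R_Ax³/6 - M_Ax²/2 - M₀(x-a)²/2)/EI  [x>a] with R_A=21/8, M_A=7/4 = ((21/8)·(16/5)³/6 - (7/4)·(16/5)²/2 - 7·((16/5)-2)²/2)/100000 = 21/6250000 m
Superposition: y = Σ y_i = -18879/781250000 m ≈ -0.000024 m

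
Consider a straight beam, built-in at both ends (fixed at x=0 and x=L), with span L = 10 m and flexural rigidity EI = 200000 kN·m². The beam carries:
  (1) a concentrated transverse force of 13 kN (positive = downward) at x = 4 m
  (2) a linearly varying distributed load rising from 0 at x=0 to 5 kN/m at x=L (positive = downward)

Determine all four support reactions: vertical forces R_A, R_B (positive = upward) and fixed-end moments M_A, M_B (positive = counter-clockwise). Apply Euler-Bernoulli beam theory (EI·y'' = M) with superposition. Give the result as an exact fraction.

Load 1 — point force P=13 kN at a=4 m (b=L-a=6):
  R_A = Pb²(3a+b)/L³ = 13·6²·(3·4+6)/10³ = 1053/125 kN
  M_A = Pab²/L² = 13·4·6²/10² = 468/25 kN·m
  R_B = Pa²(a+3b)/L³ = 13·4²·(4+3·6)/10³ = 572/125 kN
  M_B = -Pa²b/L² = -13·4²·6/10² = -312/25 kN·m
Load 2 — triangular load w₀=5 kN/m (0→w₀ over full span):
  R_A = 3w₀L/20 = 3·5·10/20 = 15/2 kN
  M_A = w₀L²/30 = 5·10²/30 = 50/3 kN·m
  R_B = 7w₀L/20 = 7·5·10/20 = 35/2 kN
  M_B = -w₀L²/20 = -5·10²/20 = -25 kN·m
Superposition: R_A = 3981/250 kN, M_A = 2654/75 kN·m, R_B = 5519/250 kN, M_B = -937/25 kN·m

R_A = 3981/250 kN, M_A = 2654/75 kN·m, R_B = 5519/250 kN, M_B = -937/25 kN·m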